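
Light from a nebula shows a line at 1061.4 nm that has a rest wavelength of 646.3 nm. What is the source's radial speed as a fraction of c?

λ'/λ₀ = 1.6423 > 1 (redshift), so the source is receding.
λ'/λ₀ = √((1 + β)/(1 − β)) for a receding source ⇒ β = (r² − 1)/(r² + 1) with r = λ'/λ₀.
β = (2.6971 − 1)/(2.6971 + 1) ≈ 0.459.

0.459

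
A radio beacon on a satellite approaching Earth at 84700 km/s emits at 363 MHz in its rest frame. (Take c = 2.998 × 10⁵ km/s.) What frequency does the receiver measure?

β = v/c = 84700/299800 = 0.2825.
Relativistic Doppler for frequency: f' = f₀ · √((1 + β)/(1 − β)).
f' = 363 × √(1.2825/0.7175) = 363 × 1.33699 ≈ 485.3 MHz.

485.3 MHz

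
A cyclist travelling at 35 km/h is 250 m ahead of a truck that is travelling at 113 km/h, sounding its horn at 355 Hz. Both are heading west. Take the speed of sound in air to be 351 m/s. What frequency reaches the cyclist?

379 Hz

113 km/h = 31.39 m/s; 35 km/h = 9.722 m/s.
The cyclist is ahead, so the truck is moving toward it while the cyclist is moving away from the truck.
General Doppler shift: f' = f · (v − v_o)/(v − v_s).
f' = 355 × (351 − 9.722)/(351 − 31.39) = 355 × 341.28/319.61 ≈ 379 Hz.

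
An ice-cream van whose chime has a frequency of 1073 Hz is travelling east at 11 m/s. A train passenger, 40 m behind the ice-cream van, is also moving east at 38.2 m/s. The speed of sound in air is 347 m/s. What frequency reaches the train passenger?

The train passenger is behind, so the ice-cream van is moving away from it while the train passenger is moving toward the ice-cream van.
Both move, so f' = f · (v + v_o)/(v + v_s).
f' = 1073 × (347 + 38.2)/(347 + 11) = 1073 × 385.2/358 ≈ 1155 Hz.

1155 Hz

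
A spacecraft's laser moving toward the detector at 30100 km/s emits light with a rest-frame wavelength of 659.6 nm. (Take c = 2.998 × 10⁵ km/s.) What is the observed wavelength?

596.4 nm

β = v/c = 30100/299800 = 0.1004.
Relativistic Doppler for wavelength: λ' = λ₀ · √((1 − β)/(1 + β)).
λ' = 659.6 × √(0.8996/1.1004) = 659.6 × 0.90417 ≈ 596.4 nm.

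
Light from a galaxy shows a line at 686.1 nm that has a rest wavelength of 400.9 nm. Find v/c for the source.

λ'/λ₀ = 1.7114 > 1 (redshift), so the source is receding.
λ'/λ₀ = √((1 + β)/(1 − β)) for a receding source ⇒ β = (r² − 1)/(r² + 1) with r = λ'/λ₀.
β = (2.9289 − 1)/(2.9289 + 1) ≈ 0.491.

0.491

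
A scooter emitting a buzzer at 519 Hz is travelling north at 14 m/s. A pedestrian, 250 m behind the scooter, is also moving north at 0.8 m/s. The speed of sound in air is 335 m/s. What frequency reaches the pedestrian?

499 Hz

The pedestrian is behind, so the scooter is moving away from it while the pedestrian is moving toward the scooter.
General Doppler shift: f' = f · (v + v_o)/(v + v_s).
f' = 519 × (335 + 0.8)/(335 + 14) = 519 × 335.8/349 ≈ 499 Hz.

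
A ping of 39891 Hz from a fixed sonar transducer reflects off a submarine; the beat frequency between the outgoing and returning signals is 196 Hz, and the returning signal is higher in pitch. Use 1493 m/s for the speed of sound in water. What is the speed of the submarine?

Double Doppler shift off a moving reflector: f₂ = f₀ · (v + u)/(v − u) (u > 0 toward emitter).
Returning signal is higher, so f₂ = f₀ + Δf = 39891 + 196 = 40087 Hz.
Rearranging, u = v · (f₂ − f₀)/(f₂ + f₀) = 1493 × 196/79978 ≈ 3.7 m/s.
So the submarine is moving at 3.7 m/s toward the emitter.

3.7 m/s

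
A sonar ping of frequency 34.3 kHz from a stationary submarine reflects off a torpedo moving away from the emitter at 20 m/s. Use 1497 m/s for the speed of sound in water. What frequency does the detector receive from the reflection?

At the torpedo (a moving observer), f₁ = f₀ · (v − u)/v = 34.3 × 1477/1497 ≈ 33.8 kHz.
The reflection then acts as a moving source: f₂ = f₁ · v/(v + u) ≈ 33.4 kHz.
Equivalently f₂ = f₀ · (v − u)/(v + u).

33.4 kHz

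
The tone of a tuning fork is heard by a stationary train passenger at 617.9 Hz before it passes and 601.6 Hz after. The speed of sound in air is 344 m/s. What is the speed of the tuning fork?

f₁/f₂ = (v + v_s)/(v − v_s), so v_s = v · (f₁ − f₂)/(f₁ + f₂).
v_s = 344 × (617.9 − 601.6)/(617.9 + 601.6) = 344 × 16.3/1219.5 ≈ 4.6 m/s.

4.6 m/s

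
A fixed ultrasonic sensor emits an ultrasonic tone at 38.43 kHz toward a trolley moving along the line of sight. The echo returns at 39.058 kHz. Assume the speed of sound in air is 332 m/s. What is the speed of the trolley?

2.69 m/s

Double Doppler shift off a moving reflector: f₂ = f₀ · (v + u)/(v − u) (u > 0 toward emitter).
Rearranging, u = v · (f₂ − f₀)/(f₂ + f₀) = 332 × 0.628/77.488 ≈ 2.69 m/s.
So the trolley is moving at 2.69 m/s toward the emitter.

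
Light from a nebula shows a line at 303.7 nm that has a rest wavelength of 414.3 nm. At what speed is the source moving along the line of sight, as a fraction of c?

0.301c

λ'/λ₀ = 0.7330 < 1 (blueshift), so the source is approaching.
λ'/λ₀ = √((1 − β)/(1 + β)) for an approaching source ⇒ β = (1 − r²)/(1 + r²) with r = λ'/λ₀.
β = (1 − 0.5374)/(1 + 0.5374) ≈ 0.301.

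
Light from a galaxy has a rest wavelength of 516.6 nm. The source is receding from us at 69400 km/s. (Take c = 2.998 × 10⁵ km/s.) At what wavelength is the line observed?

653.9 nm

β = v/c = 69400/299800 = 0.2315.
Relativistic Doppler for wavelength: λ' = λ₀ · √((1 + β)/(1 − β)).
λ' = 516.6 × √(1.2315/0.7685) = 516.6 × 1.26587 ≈ 653.9 nm.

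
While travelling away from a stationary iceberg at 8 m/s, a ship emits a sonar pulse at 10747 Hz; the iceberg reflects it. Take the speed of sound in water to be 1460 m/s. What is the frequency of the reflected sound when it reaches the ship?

10630 Hz

The iceberg receives the sound from a moving source: f₁ = f₀ · v/(v + v_e) = 10747 × 1460/1468 ≈ 10688 Hz.
On the return leg the ship is a moving observer: f₂ = f₁ · (v − v_e)/v = 10688 × 1452/1460 ≈ 10630 Hz.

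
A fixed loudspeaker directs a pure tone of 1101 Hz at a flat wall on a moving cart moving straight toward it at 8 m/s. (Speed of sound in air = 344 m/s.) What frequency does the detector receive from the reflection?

The flat wall on a moving cart first receives the wave as a moving observer: f₁ = f₀ · (v + u)/v = 1101 × (344 + 8)/344 ≈ 1127 Hz.
On reflection it acts as a source moving toward the stationary detector: f₂ = f₁ · v/(v − u) = 1127 × 344/336 ≈ 1153 Hz.
Equivalently f₂ = f₀ · (v + u)/(v − u).

1153 Hz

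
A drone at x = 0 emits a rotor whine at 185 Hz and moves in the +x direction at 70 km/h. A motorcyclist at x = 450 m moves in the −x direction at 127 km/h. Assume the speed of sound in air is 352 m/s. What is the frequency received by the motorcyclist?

215 Hz

70 km/h = 19.44 m/s; 127 km/h = 35.28 m/s.
The observer lies on the +x side, so the source is heading toward the observer and the observer is heading toward the source.
Both move, so f' = f · (v + v_o)/(v − v_s).
f' = 185 × (352 + 35.28)/(352 − 19.44) = 185 × 387.28/332.56 ≈ 215 Hz.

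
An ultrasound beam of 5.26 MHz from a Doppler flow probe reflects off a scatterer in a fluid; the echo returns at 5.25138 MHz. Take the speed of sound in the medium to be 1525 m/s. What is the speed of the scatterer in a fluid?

1.25 m/s

Double Doppler shift off a moving reflector: f₂ = f₀ · (v + u)/(v − u) (u > 0 toward emitter).
Rearranging, u = v · (f₂ − f₀)/(f₂ + f₀) = 1525 × -0.00862/10.51138 ≈ -1.25 m/s.
So the scatterer in a fluid is moving at 1.25 m/s away from the emitter.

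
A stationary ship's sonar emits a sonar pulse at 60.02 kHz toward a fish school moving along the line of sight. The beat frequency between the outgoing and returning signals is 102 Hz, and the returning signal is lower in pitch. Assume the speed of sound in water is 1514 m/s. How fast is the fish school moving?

1.29 m/s

Double Doppler shift off a moving reflector: f₂ = f₀ · (v + u)/(v − u) (u > 0 toward emitter).
Returning signal is lower, so f₂ = f₀ − Δf = 60020 − 102 = 59918 Hz.
Rearranging, u = v · (f₂ − f₀)/(f₂ + f₀) = 1514 × -102/119938 ≈ -1.29 m/s.
So the fish school is moving at 1.29 m/s away from the emitter.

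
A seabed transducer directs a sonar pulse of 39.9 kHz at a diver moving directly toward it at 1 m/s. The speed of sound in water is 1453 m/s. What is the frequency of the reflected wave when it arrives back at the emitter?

40.0 kHz

At the diver (a moving observer), f₁ = f₀ · (v + u)/v = 39.9 × 1454/1453 ≈ 39.9 kHz.
The reflection then acts as a moving source: f₂ = f₁ · v/(v − u) ≈ 40.0 kHz.
Equivalently f₂ = f₀ · (v + u)/(v − u).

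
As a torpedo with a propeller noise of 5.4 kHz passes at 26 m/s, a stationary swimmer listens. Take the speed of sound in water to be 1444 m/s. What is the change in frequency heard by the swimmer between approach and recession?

0.195 kHz

Approaching: f₁ = f · v/(v − v_s) = 5.4 × 1444/1418 ≈ 5.499 kHz.
Receding: f₂ = f · v/(v + v_s) = 5.4 × 1444/1470 ≈ 5.304 kHz.
Drop: f₁ − f₂ = 2f·v·v_s/(v² − v_s²) = 2 × 5.4 × 1444 × 26/(1444² − 26²) ≈ 0.195 kHz.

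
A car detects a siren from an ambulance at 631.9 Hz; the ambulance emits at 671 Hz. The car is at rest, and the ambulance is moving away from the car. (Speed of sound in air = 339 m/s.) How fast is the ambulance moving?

f' = f · v/(v + v_s) ⇒ v_s = v · |1 − f/f'|.
v_s = 339 × |1 − 671/631.9| = 339 × 0.06188 ≈ 21.0 m/s.

21.0 m/s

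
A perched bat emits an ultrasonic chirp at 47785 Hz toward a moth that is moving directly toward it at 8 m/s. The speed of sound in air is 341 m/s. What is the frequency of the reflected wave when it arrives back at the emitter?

50081 Hz

At the moth (a moving observer), f₁ = f₀ · (v + u)/v = 47785 × 349/341 ≈ 48906 Hz.
The reflection then acts as a moving source: f₂ = f₁ · v/(v − u) ≈ 50081 Hz.
Equivalently f₂ = f₀ · (v + u)/(v − u).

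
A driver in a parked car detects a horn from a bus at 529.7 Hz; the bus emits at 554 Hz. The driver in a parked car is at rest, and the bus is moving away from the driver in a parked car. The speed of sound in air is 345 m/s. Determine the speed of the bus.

15.8 m/s

f' = f · v/(v + v_s) ⇒ v_s = v · |1 − f/f'|.
v_s = 345 × |1 − 554/529.7| = 345 × 0.04588 ≈ 15.8 m/s.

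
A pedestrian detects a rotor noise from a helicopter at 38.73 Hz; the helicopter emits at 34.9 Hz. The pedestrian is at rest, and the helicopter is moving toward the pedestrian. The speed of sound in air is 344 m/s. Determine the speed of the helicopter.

f' = f · v/(v − v_s) ⇒ v_s = v · |1 − f/f'|.
v_s = 344 × |1 − 34.9/38.73| = 344 × 0.09889 ≈ 34 m/s.

34 m/s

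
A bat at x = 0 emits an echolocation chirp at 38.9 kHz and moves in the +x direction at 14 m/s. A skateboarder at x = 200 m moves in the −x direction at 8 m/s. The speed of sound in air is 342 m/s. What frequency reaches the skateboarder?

41.5 kHz

The observer lies on the +x side, so the source is heading toward the observer and the observer is heading toward the source.
General Doppler shift: f' = f · (v + v_o)/(v − v_s).
f' = 38.9 × (342 + 8)/(342 − 14) = 38.9 × 350/328 ≈ 41.5 kHz.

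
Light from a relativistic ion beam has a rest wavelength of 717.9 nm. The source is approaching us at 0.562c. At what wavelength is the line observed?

Relativistic Doppler for wavelength: λ' = λ₀ · √((1 − β)/(1 + β)).
λ' = 717.9 × √(0.4380/1.5620) = 717.9 × 0.52954 ≈ 380.2 nm.

380.2 nm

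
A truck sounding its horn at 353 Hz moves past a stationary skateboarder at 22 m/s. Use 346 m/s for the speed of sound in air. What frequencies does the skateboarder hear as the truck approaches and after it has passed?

377 Hz approaching; 332 Hz receding

Approaching: f₁ = f · v/(v − v_s) = 353 × 346/324 ≈ 377 Hz.
Receding: f₂ = f · v/(v + v_s) = 353 × 346/368 ≈ 332 Hz.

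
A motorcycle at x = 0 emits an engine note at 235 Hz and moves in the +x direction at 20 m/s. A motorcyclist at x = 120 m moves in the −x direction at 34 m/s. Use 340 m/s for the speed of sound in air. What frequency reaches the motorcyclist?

The observer lies on the +x side, so the source is heading toward the observer and the observer is heading toward the source.
With source approaching and observer approaching, f' = f · (v + v_o)/(v − v_s).
f' = 235 × (340 + 34)/(340 − 20) = 235 × 374/320 ≈ 275 Hz.

275 Hz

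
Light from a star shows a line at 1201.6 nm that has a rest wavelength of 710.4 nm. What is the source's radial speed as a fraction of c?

λ'/λ₀ = 1.6914 > 1 (redshift), so the source is receding.
λ'/λ₀ = √((1 + β)/(1 − β)) for a receding source ⇒ β = (r² − 1)/(r² + 1) with r = λ'/λ₀.
β = (2.8610 − 1)/(2.8610 + 1) ≈ 0.482.

0.482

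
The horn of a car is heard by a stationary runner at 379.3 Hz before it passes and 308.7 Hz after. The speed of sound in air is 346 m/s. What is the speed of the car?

36 m/s

f₁/f₂ = (v + v_s)/(v − v_s), so v_s = v · (f₁ − f₂)/(f₁ + f₂).
v_s = 346 × (379.3 − 308.7)/(379.3 + 308.7) = 346 × 70.6/688.0 ≈ 36 m/s.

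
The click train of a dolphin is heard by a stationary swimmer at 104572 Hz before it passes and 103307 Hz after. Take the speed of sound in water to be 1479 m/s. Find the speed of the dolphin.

f₁/f₂ = (v + v_s)/(v − v_s), so v_s = v · (f₁ − f₂)/(f₁ + f₂).
v_s = 1479 × (104572 − 103307)/(104572 + 103307) = 1479 × 1265/207879 ≈ 9.0 m/s.

9.0 m/s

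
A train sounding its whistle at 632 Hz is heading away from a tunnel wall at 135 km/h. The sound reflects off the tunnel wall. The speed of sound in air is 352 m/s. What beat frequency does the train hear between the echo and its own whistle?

122 Hz

135 km/h = 37.5 m/s.
The tunnel wall receives the sound from a moving source: f₁ = f₀ · v/(v + v_e) = 632 × 352/389.5 ≈ 571.2 Hz.
On the return leg the train is a moving observer: f₂ = f₁ · (v − v_e)/v = 571.2 × 314.5/352 ≈ 510.3 Hz.
Beat against the emitted tone: |f₂ − f₀| = 2v_e·f₀/(v + v_e) = 2 × 37.5 × 632/389.5 ≈ 122 Hz.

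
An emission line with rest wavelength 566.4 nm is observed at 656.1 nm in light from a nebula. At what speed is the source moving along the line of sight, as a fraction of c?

0.146

λ'/λ₀ = 1.1584 > 1 (redshift), so the source is receding.
λ'/λ₀ = √((1 + β)/(1 − β)) for a receding source ⇒ β = (r² − 1)/(r² + 1) with r = λ'/λ₀.
β = (1.3418 − 1)/(1.3418 + 1) ≈ 0.146.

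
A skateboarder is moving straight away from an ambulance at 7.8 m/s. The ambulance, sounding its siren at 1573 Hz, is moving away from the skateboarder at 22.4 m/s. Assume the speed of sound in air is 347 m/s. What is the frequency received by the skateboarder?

1444 Hz

With source receding and observer receding, f' = f · (v − v_o)/(v + v_s).
f' = 1573 × (347 − 7.8)/(347 + 22.4) = 1573 × 339.2/369.4 ≈ 1444 Hz.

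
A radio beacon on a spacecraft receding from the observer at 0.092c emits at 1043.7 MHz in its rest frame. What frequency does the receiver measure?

951.7 MHz

Relativistic Doppler for frequency: f' = f₀ · √((1 − β)/(1 + β)).
f' = 1043.7 × √(0.9080/1.0920) = 1043.7 × 0.91187 ≈ 951.7 MHz.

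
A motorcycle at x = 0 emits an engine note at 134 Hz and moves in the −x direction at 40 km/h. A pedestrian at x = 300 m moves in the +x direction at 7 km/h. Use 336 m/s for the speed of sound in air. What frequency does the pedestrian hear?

40 km/h = 11.11 m/s; 7 km/h = 1.944 m/s.
The observer lies on the +x side, so the source is heading away from the observer and the observer is heading away from the source.
General Doppler shift: f' = f · (v − v_o)/(v + v_s).
f' = 134 × (336 − 1.944)/(336 + 11.11) = 134 × 334.06/347.11 ≈ 129 Hz.

129 Hz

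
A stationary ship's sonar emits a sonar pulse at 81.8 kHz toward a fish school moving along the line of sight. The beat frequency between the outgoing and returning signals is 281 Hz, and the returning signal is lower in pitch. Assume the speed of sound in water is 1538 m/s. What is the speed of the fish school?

Double Doppler shift off a moving reflector: f₂ = f₀ · (v + u)/(v − u) (u > 0 toward emitter).
Returning signal is lower, so f₂ = f₀ − Δf = 81800 − 281 = 81519 Hz.
Rearranging, u = v · (f₂ − f₀)/(f₂ + f₀) = 1538 × -281/163319 ≈ -2.65 m/s.
So the fish school is moving at 2.65 m/s away from the emitter.

2.65 m/s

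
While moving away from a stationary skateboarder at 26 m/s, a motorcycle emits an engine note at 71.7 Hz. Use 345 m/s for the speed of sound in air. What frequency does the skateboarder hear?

Only the source moves, away from the listener, so f' = f · v/(v + v_s).
f' = 71.7 × 345/(345 + 26) = 71.7 × 345/371 ≈ 67 Hz.

67 Hz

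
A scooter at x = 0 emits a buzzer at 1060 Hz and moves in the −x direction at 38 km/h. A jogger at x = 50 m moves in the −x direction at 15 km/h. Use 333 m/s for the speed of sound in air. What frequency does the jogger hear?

38 km/h = 10.56 m/s; 15 km/h = 4.167 m/s.
The observer lies on the +x side, so the source is heading away from the observer and the observer is heading toward the source.
With source receding and observer approaching, f' = f · (v + v_o)/(v + v_s).
f' = 1060 × (333 + 4.167)/(333 + 10.56) = 1060 × 337.17/343.56 ≈ 1040 Hz.

1040 Hz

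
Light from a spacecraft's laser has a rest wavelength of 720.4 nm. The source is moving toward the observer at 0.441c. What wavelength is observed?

Relativistic Doppler for wavelength: λ' = λ₀ · √((1 − β)/(1 + β)).
λ' = 720.4 × √(0.5590/1.4410) = 720.4 × 0.62284 ≈ 448.7 nm.

448.7 nm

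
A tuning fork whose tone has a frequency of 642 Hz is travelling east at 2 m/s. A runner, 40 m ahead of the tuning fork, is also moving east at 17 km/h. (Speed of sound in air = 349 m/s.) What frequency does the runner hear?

17 km/h = 4.722 m/s.
The runner is ahead, so the tuning fork is moving toward it while the runner is moving away from the tuning fork.
With source approaching and observer receding, f' = f · (v − v_o)/(v − v_s).
f' = 642 × (349 − 4.722)/(349 − 2) = 642 × 344.28/347 ≈ 637 Hz.

637 Hz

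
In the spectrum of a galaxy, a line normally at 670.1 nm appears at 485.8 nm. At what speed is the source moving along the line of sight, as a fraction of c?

0.311

λ'/λ₀ = 0.7250 < 1 (blueshift), so the source is approaching.
λ'/λ₀ = √((1 − β)/(1 + β)) for an approaching source ⇒ β = (1 − r²)/(1 + r²) with r = λ'/λ₀.
β = (1 − 0.5256)/(1 + 0.5256) ≈ 0.311.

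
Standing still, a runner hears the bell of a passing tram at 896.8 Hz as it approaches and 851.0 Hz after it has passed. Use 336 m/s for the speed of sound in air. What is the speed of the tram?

8.8 m/s

f₁/f₂ = (v + v_s)/(v − v_s), so v_s = v · (f₁ − f₂)/(f₁ + f₂).
v_s = 336 × (896.8 − 851.0)/(896.8 + 851.0) = 336 × 45.8/1747.8 ≈ 8.8 m/s.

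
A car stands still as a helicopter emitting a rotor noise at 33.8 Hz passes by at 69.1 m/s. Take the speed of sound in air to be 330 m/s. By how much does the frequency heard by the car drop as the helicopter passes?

14.8 Hz

Approaching: f₁ = f · v/(v − v_s) = 33.8 × 330/260.9 ≈ 42.8 Hz.
Receding: f₂ = f · v/(v + v_s) = 33.8 × 330/399.1 ≈ 27.9 Hz.
Drop: f₁ − f₂ = 2f·v·v_s/(v² − v_s²) = 2 × 33.8 × 330 × 69.1/(330² − 69.1²) ≈ 14.8 Hz.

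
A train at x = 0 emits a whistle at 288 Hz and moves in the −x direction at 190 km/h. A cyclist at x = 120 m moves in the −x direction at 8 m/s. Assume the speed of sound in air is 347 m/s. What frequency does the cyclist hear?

256 Hz

190 km/h = 52.78 m/s.
The observer lies on the +x side, so the source is heading away from the observer and the observer is heading toward the source.
General Doppler shift: f' = f · (v + v_o)/(v + v_s).
f' = 288 × (347 + 8)/(347 + 52.78) = 288 × 355/399.78 ≈ 256 Hz.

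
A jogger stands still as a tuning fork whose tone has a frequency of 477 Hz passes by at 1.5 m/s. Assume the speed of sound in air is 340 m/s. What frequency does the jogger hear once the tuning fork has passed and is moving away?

475 Hz

Receding: f₂ = f · v/(v + v_s) = 477 × 340/341.5 ≈ 475 Hz.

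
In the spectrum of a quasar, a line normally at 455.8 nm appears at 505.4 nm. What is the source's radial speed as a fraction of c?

0.103c

λ'/λ₀ = 1.1088 > 1 (redshift), so the source is receding.
λ'/λ₀ = √((1 + β)/(1 − β)) for a receding source ⇒ β = (r² − 1)/(r² + 1) with r = λ'/λ₀.
β = (1.2295 − 1)/(1.2295 + 1) ≈ 0.103.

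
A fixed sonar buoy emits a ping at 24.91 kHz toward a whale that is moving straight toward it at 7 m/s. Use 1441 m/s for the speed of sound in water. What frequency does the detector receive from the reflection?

The whale first receives the wave as a moving observer: f₁ = f₀ · (v + u)/v = 24.91 × (1441 + 7)/1441 ≈ 25.0 kHz.
The reflection then acts as a moving source: f₂ = f₁ · v/(v − u) ≈ 25.2 kHz.
Equivalently f₂ = f₀ · (v + u)/(v − u).

25.2 kHz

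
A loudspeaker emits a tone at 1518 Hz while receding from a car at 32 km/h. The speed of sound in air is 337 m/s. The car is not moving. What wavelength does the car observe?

22.8 cm

32 km/h = 8.889 m/s.
With the source moving away from a stationary observer, f' = f · v/(v + v_s).
f' = 1518 × 337/(337 + 8.889) ≈ 1479 Hz.
λ' = v/f' = 337/1478.99 ≈ 22.8 cm.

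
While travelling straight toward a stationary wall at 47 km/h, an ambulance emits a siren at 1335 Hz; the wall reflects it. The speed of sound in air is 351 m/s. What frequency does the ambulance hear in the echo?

1438 Hz

47 km/h = 13.06 m/s.
The wall receives the sound from a moving source: f₁ = f₀ · v/(v − v_e) = 1335 × 351/337.94 ≈ 1387 Hz.
On the return leg the ambulance is a moving observer: f₂ = f₁ · (v + v_e)/v = 1387 × 364.06/351 ≈ 1438 Hz.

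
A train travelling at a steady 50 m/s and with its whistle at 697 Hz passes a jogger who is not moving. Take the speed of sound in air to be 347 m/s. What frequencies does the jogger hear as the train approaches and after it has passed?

814 Hz approaching; 609 Hz receding

Approaching: f₁ = f · v/(v − v_s) = 697 × 347/297 ≈ 814 Hz.
Receding: f₂ = f · v/(v + v_s) = 697 × 347/397 ≈ 609 Hz.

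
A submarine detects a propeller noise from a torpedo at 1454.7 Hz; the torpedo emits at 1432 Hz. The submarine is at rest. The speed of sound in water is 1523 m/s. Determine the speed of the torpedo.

23.8 m/s

f' > f, so the torpedo is approaching.
f' = f · v/(v − v_s) ⇒ v_s = v · |1 − f/f'|.
v_s = 1523 × |1 − 1432/1454.7| = 1523 × 0.0156 ≈ 23.8 m/s.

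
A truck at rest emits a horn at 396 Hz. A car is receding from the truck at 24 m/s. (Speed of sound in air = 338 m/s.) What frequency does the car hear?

Moving observer, stationary source: f' = f · (v − v_o)/v.
f' = 396 × (338 − 24)/338 = 396 × 314/338 ≈ 368 Hz.

368 Hz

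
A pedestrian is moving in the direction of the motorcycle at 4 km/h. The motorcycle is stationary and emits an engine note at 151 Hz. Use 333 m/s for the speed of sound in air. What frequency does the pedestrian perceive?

152 Hz

4 km/h = 1.111 m/s.
Moving observer, stationary source: f' = f · (v + v_o)/v.
f' = 151 × (333 + 1.111)/333 = 151 × 334.11/333 ≈ 152 Hz.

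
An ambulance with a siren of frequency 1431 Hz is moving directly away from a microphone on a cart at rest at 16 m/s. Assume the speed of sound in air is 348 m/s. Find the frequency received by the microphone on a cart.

1368 Hz

With the source moving away from a stationary observer, f' = f · v/(v + v_s).
f' = 1431 × 348/(348 + 16) = 1431 × 348/364 ≈ 1368 Hz.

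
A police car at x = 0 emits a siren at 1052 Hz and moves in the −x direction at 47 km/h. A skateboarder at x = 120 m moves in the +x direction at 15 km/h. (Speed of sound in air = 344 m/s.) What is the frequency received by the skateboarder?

1001 Hz

47 km/h = 13.06 m/s; 15 km/h = 4.167 m/s.
The observer lies on the +x side, so the source is heading away from the observer and the observer is heading away from the source.
Both move, so f' = f · (v − v_o)/(v + v_s).
f' = 1052 × (344 − 4.167)/(344 + 13.06) = 1052 × 339.83/357.06 ≈ 1001 Hz.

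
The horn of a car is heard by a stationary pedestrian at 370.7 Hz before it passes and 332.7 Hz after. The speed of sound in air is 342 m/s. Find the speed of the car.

18.5 m/s

f₁/f₂ = (v + v_s)/(v − v_s), so v_s = v · (f₁ − f₂)/(f₁ + f₂).
v_s = 342 × (370.7 − 332.7)/(370.7 + 332.7) = 342 × 38.0/703.4 ≈ 18.5 m/s.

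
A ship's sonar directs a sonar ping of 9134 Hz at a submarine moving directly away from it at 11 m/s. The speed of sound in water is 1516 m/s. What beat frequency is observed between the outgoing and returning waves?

At the submarine (a moving observer), f₁ = f₀ · (v − u)/v = 9134 × 1505/1516 ≈ 9067.7 Hz.
On reflection it acts as a source moving away from the stationary detector: f₂ = f₁ · v/(v + u) = 9067.7 × 1516/1527 ≈ 9002.4 Hz.
Equivalently f₂ = f₀ · (v − u)/(v + u).
Beat frequency: |f₂ − f₀| = 2u·f₀/(v + u) = 2 × 11 × 9134/1527 ≈ 132 Hz.

132 Hz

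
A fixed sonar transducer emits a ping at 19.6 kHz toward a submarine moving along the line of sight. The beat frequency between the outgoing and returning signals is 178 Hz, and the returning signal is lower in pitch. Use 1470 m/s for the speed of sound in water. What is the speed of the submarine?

6.7 m/s

Double Doppler shift off a moving reflector: f₂ = f₀ · (v + u)/(v − u) (u > 0 toward emitter).
Returning signal is lower, so f₂ = f₀ − Δf = 19600 − 178 = 19422 Hz.
Rearranging, u = v · (f₂ − f₀)/(f₂ + f₀) = 1470 × -178/39022 ≈ -6.7 m/s.
So the submarine is moving at 6.7 m/s away from the emitter.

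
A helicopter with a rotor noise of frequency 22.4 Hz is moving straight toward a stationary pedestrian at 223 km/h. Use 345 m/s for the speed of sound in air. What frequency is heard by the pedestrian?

27.3 Hz

223 km/h = 61.94 m/s.
Moving source, stationary observer: f' = f · v/(v − v_s) since the source is approaching.
f' = 22.4 × 345/(345 − 61.94) = 22.4 × 345/283.1 ≈ 27.3 Hz.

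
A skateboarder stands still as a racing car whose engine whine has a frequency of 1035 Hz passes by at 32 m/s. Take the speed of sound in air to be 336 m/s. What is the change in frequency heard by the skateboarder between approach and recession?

199 Hz

Approaching: f₁ = f · v/(v − v_s) = 1035 × 336/304 ≈ 1144 Hz.
Receding: f₂ = f · v/(v + v_s) = 1035 × 336/368 ≈ 945 Hz.
Drop: f₁ − f₂ = 2f·v·v_s/(v² − v_s²) = 2 × 1035 × 336 × 32/(336² − 32²) ≈ 199 Hz.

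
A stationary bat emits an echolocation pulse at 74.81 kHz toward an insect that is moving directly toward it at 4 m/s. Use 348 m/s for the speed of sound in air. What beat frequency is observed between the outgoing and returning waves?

1740 Hz

At the insect (a moving observer), f₁ = f₀ · (v + u)/v = 74.81 × 352/348 ≈ 75.670 kHz.
On reflection it acts as a source moving toward the stationary detector: f₂ = f₁ · v/(v − u) = 75.670 × 348/344 ≈ 76.550 kHz.
Beat frequency (with f₀ = 74810 Hz): |f₂ − f₀| = 2u·f₀/(v − u) = 2 × 4 × 74810/344 ≈ 1740 Hz.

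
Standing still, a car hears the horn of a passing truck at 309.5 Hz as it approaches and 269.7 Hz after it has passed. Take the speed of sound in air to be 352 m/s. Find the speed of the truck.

f₁/f₂ = (v + v_s)/(v − v_s), so v_s = v · (f₁ − f₂)/(f₁ + f₂).
v_s = 352 × (309.5 − 269.7)/(309.5 + 269.7) = 352 × 39.8/579.2 ≈ 24.2 m/s.

24.2 m/s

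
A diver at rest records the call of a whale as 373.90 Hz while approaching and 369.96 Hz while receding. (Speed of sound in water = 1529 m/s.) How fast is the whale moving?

f₁/f₂ = (v + v_s)/(v − v_s), so v_s = v · (f₁ − f₂)/(f₁ + f₂).
v_s = 1529 × (373.90 − 369.96)/(373.90 + 369.96) = 1529 × 3.94/743.86 ≈ 8.1 m/s.

8.1 m/s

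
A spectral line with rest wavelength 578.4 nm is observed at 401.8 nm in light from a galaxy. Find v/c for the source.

0.349c

λ'/λ₀ = 0.6947 < 1 (blueshift), so the source is approaching.
λ'/λ₀ = √((1 − β)/(1 + β)) for an approaching source ⇒ β = (1 − r²)/(1 + r²) with r = λ'/λ₀.
β = (1 − 0.4826)/(1 + 0.4826) ≈ 0.349.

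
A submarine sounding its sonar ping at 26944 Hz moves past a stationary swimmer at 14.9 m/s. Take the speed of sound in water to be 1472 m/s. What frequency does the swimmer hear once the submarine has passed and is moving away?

Receding: f₂ = f · v/(v + v_s) = 26944 × 1472/1486.9 ≈ 26674 Hz.

26674 Hz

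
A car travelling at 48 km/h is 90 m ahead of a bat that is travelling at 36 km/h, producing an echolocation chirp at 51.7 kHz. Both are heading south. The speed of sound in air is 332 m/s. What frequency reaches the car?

36 km/h = 10 m/s; 48 km/h = 13.33 m/s.
The car is ahead, so the bat is moving toward it while the car is moving away from the bat.
General Doppler shift: f' = f · (v − v_o)/(v − v_s).
f' = 51.7 × (332 − 13.33)/(332 − 10) = 51.7 × 318.67/322 ≈ 51.2 kHz.

51.2 kHz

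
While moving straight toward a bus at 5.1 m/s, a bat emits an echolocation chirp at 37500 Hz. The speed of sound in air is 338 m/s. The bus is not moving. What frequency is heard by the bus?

38074 Hz

With the source moving toward a stationary observer, f' = f · v/(v − v_s).
f' = 37500 × 338/(338 − 5.1) = 37500 × 338/332.9 ≈ 38074 Hz.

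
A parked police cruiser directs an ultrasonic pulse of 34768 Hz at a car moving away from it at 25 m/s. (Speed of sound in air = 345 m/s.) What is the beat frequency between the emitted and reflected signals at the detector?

4698 Hz

At the car (a moving observer), f₁ = f₀ · (v − u)/v = 34768 × 320/345 ≈ 32249 Hz.
On reflection it acts as a source moving away from the stationary detector: f₂ = f₁ · v/(v + u) = 32249 × 345/370 ≈ 30070 Hz.
Beat frequency: |f₂ − f₀| = 2u·f₀/(v + u) = 2 × 25 × 34768/370 ≈ 4698 Hz.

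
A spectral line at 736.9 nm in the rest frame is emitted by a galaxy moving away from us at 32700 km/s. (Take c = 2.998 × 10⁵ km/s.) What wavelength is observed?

822.2 nm

β = v/c = 32700/299800 = 0.1091.
Relativistic Doppler for wavelength: λ' = λ₀ · √((1 + β)/(1 − β)).
λ' = 736.9 × √(1.1091/0.8909) = 736.9 × 1.11573 ≈ 822.2 nm.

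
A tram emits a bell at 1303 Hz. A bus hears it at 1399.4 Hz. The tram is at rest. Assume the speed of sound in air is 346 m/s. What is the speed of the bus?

f' > f, so the bus is approaching.
f' = f · (v + v_o)/v ⇒ v_o = v · |f'/f − 1|.
v_o = 346 × |1399.4/1303 − 1| = 346 × 0.07398 ≈ 26 m/s.

26 m/s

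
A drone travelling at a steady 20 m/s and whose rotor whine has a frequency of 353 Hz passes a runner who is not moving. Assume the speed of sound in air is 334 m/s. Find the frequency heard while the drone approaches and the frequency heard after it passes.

Approaching: f₁ = f · v/(v − v_s) = 353 × 334/314 ≈ 375 Hz.
Receding: f₂ = f · v/(v + v_s) = 353 × 334/354 ≈ 333 Hz.

375 Hz approaching; 333 Hz receding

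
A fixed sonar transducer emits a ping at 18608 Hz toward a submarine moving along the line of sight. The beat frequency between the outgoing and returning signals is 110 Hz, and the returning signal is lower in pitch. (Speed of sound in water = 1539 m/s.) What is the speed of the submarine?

4.6 m/s

Double Doppler shift off a moving reflector: f₂ = f₀ · (v + u)/(v − u) (u > 0 toward emitter).
Returning signal is lower, so f₂ = f₀ − Δf = 18608 − 110 = 18498 Hz.
Rearranging, u = v · (f₂ − f₀)/(f₂ + f₀) = 1539 × -110/37106 ≈ -4.6 m/s.
So the submarine is moving at 4.6 m/s away from the emitter.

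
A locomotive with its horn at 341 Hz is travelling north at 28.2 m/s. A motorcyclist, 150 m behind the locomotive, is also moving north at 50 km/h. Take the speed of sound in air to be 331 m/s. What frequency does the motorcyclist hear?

50 km/h = 13.89 m/s.
The motorcyclist is behind, so the locomotive is moving away from it while the motorcyclist is moving toward the locomotive.
With source receding and observer approaching, f' = f · (v + v_o)/(v + v_s).
f' = 341 × (331 + 13.89)/(331 + 28.2) = 341 × 344.89/359.2 ≈ 327 Hz.

327 Hz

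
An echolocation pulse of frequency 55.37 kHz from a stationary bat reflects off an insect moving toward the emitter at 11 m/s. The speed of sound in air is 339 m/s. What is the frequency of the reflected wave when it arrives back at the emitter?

59.1 kHz

The insect first receives the wave as a moving observer: f₁ = f₀ · (v + u)/v = 55.37 × (339 + 11)/339 ≈ 57.2 kHz.
On reflection it acts as a source moving toward the stationary detector: f₂ = f₁ · v/(v − u) = 57.2 × 339/328 ≈ 59.1 kHz.
Equivalently f₂ = f₀ · (v + u)/(v − u).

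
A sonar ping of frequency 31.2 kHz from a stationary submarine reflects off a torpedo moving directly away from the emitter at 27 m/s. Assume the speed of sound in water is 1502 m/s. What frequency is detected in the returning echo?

The torpedo first receives the wave as a moving observer: f₁ = f₀ · (v − u)/v = 31.2 × (1502 − 27)/1502 ≈ 30.6 kHz.
The reflection then acts as a moving source: f₂ = f₁ · v/(v + u) ≈ 30.1 kHz.

30.1 kHz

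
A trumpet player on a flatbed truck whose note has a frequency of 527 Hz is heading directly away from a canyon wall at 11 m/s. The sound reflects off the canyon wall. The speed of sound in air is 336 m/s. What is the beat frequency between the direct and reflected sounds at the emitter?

The canyon wall receives the sound from a moving source: f₁ = f₀ · v/(v + v_e) = 527 × 336/347 ≈ 510.3 Hz.
On the return leg the trumpet player on a flatbed truck is a moving observer: f₂ = f₁ · (v − v_e)/v = 510.3 × 325/336 ≈ 493.6 Hz.
Equivalently f₂ = f₀ · (v − v_e)/(v + v_e).
Beat against the emitted tone: |f₂ − f₀| = 2v_e·f₀/(v + v_e) = 2 × 11 × 527/347 ≈ 33.4 Hz.

33.4 Hz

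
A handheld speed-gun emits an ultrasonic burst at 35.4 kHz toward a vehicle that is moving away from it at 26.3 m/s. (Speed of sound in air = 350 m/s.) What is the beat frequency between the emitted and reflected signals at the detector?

4948 Hz

At the vehicle (a moving observer), f₁ = f₀ · (v − u)/v = 35.4 × 323.7/350 ≈ 32.74 kHz.
The reflection then acts as a moving source: f₂ = f₁ · v/(v + u) ≈ 30.45 kHz.
Beat frequency (with f₀ = 35400 Hz): |f₂ − f₀| = 2u·f₀/(v + u) = 2 × 26.3 × 35400/376.3 ≈ 4948 Hz.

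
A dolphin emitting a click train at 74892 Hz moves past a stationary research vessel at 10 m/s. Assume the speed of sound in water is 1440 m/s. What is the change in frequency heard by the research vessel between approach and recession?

Approaching: f₁ = f · v/(v − v_s) = 74892 × 1440/1430 ≈ 75416 Hz.
Receding: f₂ = f · v/(v + v_s) = 74892 × 1440/1450 ≈ 74376 Hz.
Drop: f₁ − f₂ = 2f·v·v_s/(v² − v_s²) = 2 × 74892 × 1440 × 10/(1440² − 10²) ≈ 1040 Hz.

1040 Hz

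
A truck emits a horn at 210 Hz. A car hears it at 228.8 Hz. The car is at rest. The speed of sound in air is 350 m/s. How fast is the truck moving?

f' > f, so the truck is approaching.
f' = f · v/(v − v_s) ⇒ v_s = v · |1 − f/f'|.
v_s = 350 × |1 − 210/228.8| = 350 × 0.08217 ≈ 29 m/s.

29 m/s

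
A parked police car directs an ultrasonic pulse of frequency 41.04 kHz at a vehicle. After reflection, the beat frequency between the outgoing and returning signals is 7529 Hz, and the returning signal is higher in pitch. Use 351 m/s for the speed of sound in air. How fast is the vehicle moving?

Double Doppler shift off a moving reflector: f₂ = f₀ · (v + u)/(v − u) (u > 0 toward emitter).
Returning signal is higher, so f₂ = f₀ + Δf = 41040 + 7529 = 48569 Hz.
Rearranging, u = v · (f₂ − f₀)/(f₂ + f₀) = 351 × 7529/89609 ≈ 29 m/s.
So the vehicle is moving at 29 m/s toward the emitter.

29 m/s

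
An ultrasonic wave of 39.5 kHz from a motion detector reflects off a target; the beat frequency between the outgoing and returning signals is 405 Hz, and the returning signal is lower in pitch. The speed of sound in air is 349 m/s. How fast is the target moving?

1.80 m/s

Double Doppler shift off a moving reflector: f₂ = f₀ · (v + u)/(v − u) (u > 0 toward emitter).
Returning signal is lower, so f₂ = f₀ − Δf = 39500 − 405 = 39095 Hz.
Rearranging, u = v · (f₂ − f₀)/(f₂ + f₀) = 349 × -405/78595 ≈ -1.80 m/s.
So the target is moving at 1.80 m/s away from the emitter.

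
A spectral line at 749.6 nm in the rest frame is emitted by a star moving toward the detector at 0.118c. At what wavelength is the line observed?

Relativistic Doppler for wavelength: λ' = λ₀ · √((1 − β)/(1 + β)).
λ' = 749.6 × √(0.8820/1.1180) = 749.6 × 0.88821 ≈ 665.8 nm.

665.8 nm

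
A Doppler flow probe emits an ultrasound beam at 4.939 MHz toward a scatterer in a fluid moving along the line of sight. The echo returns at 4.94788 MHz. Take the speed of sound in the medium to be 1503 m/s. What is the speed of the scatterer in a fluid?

1.35 m/s

Double Doppler shift off a moving reflector: f₂ = f₀ · (v + u)/(v − u) (u > 0 toward emitter).
Rearranging, u = v · (f₂ − f₀)/(f₂ + f₀) = 1503 × 0.00888/9.88688 ≈ 1.35 m/s.
So the scatterer in a fluid is moving at 1.35 m/s toward the emitter.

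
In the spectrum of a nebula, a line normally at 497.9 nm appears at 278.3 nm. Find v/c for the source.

λ'/λ₀ = 0.5589 < 1 (blueshift), so the source is approaching.
λ'/λ₀ = √((1 − β)/(1 + β)) for an approaching source ⇒ β = (1 − r²)/(1 + r²) with r = λ'/λ₀.
β = (1 − 0.3124)/(1 + 0.3124) ≈ 0.524.

0.524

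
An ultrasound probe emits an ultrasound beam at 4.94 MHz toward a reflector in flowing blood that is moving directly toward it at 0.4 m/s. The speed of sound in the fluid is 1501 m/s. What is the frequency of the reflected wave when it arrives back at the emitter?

4.943 MHz

The reflector in flowing blood first receives the wave as a moving observer: f₁ = f₀ · (v + u)/v = 4.94 × (1501 + 0.4)/1501 ≈ 4.941 MHz.
The reflection then acts as a moving source: f₂ = f₁ · v/(v − u) ≈ 4.943 MHz.
Equivalently f₂ = f₀ · (v + u)/(v − u).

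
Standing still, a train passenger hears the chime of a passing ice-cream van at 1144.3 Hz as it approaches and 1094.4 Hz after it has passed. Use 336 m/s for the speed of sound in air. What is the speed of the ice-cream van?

f₁/f₂ = (v + v_s)/(v − v_s), so v_s = v · (f₁ − f₂)/(f₁ + f₂).
v_s = 336 × (1144.3 − 1094.4)/(1144.3 + 1094.4) = 336 × 49.9/2238.7 ≈ 7.5 m/s.

7.5 m/s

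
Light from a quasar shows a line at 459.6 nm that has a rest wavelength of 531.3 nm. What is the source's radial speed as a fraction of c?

λ'/λ₀ = 0.8650 < 1 (blueshift), so the source is approaching.
λ'/λ₀ = √((1 − β)/(1 + β)) for an approaching source ⇒ β = (1 − r²)/(1 + r²) with r = λ'/λ₀.
β = (1 − 0.7483)/(1 + 0.7483) ≈ 0.144.

0.144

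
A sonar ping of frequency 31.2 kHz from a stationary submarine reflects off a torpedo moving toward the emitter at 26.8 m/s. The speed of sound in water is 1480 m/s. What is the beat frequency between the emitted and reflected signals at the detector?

1151 Hz

The torpedo first receives the wave as a moving observer: f₁ = f₀ · (v + u)/v = 31.2 × (1480 + 26.8)/1480 ≈ 31.765 kHz.
On reflection it acts as a source moving toward the stationary detector: f₂ = f₁ · v/(v − u) = 31.765 × 1480/1453.2 ≈ 32.351 kHz.
Equivalently f₂ = f₀ · (v + u)/(v − u).
Beat frequency (with f₀ = 31200 Hz): |f₂ − f₀| = 2u·f₀/(v − u) = 2 × 26.8 × 31200/1453.2 ≈ 1151 Hz.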